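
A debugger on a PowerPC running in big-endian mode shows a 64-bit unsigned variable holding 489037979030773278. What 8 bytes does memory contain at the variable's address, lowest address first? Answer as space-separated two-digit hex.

489037979030773278 in hexadecimal, padded to 64 bits, is 0x06C969736DCDDE1E.
Split into bytes (most-significant first): 06 C9 69 73 6D CD DE 1E.
Big-endian: lowest address holds the most-significant byte.
So the memory order matches the most-significant-first order: 06 C9 69 73 6D CD DE 1E.

06 C9 69 73 6D CD DE 1E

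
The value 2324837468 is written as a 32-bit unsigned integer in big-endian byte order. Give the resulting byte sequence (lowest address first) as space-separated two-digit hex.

2324837468 in hexadecimal, padded to 32 bits, is 0x8A92345C.
Split into bytes (most-significant first): 8A 92 34 5C.
Big-endian: lowest address holds the most-significant byte.
So the memory order matches the most-significant-first order: 8A 92 34 5C.

8A 92 34 5C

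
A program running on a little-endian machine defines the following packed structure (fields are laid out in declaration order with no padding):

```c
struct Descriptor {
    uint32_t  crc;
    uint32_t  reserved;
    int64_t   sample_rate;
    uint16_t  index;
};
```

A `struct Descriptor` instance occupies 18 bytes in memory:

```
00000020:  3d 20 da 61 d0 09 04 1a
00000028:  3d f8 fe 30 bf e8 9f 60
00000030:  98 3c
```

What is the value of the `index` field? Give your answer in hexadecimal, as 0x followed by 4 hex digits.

0x3C98

`index` follows `crc` (4 B), `reserved` (4 B), `sample_rate` (8 B), so it starts at offset 4 + 4 + 8 = 16 and occupies 2 bytes.
Bytes at offsets 16..17: 98 3C.
Little-endian: lowest address holds the least-significant byte.
Reassemble most-significant byte first: 3C 98 → 0x3C98.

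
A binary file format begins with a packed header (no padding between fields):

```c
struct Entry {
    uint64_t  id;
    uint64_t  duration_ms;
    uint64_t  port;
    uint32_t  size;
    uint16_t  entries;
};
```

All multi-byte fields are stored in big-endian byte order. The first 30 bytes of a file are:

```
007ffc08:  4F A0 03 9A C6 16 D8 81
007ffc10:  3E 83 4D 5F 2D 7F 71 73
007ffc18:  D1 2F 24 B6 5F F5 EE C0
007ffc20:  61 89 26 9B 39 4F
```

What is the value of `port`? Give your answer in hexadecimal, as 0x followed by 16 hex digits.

`port` follows `id` (8 B), `duration_ms` (8 B), so it starts at offset 8 + 8 = 16 and occupies 8 bytes.
Bytes at offsets 16..23: D1 2F 24 B6 5F F5 EE C0.
Big-endian: lowest address holds the most-significant byte.
The bytes are already most-significant first: 0xD12F24B65FF5EEC0.

0xD12F24B65FF5EEC0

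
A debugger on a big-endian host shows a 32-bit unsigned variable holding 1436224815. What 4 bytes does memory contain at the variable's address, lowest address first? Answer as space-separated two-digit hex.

1436224815 in hexadecimal, padded to 32 bits, is 0x559B0D2F.
Split into bytes (most-significant first): 55 9B 0D 2F.
In big-endian order the high byte comes first in memory.
So the memory order matches the most-significant-first order: 55 9B 0D 2F.

55 9B 0D 2F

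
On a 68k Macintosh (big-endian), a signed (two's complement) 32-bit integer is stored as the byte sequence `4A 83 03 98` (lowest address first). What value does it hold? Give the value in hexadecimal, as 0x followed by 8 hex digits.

Big-endian: lowest address holds the most-significant byte.
The bytes are already most-significant first: 0x4A830398.

0x4A830398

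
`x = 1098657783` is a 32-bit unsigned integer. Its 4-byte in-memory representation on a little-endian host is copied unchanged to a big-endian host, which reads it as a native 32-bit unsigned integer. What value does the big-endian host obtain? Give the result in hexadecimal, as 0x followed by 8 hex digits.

0xF72F7C41

1098657783 in 32-bit hexadecimal is 0x417C2FF7.
Stored little-endian, the bytes at ascending addresses are F7 2F 7C 41.
Read back as big-endian, the last byte is least significant, giving 0xF72F7C41.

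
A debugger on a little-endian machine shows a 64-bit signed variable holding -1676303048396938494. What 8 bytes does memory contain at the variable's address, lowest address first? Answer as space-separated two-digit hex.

02 63 65 48 42 93 BC E8

Two's complement of -1676303048396938494 in 64 bits: 1676303048396938494 = 0x17436CBDB79A9CFE; invert → 0xE8BC934248656301; add 1 → 0xE8BC934248656302.
Split into bytes (most-significant first): E8 BC 93 42 48 65 63 02.
In little-endian order the low byte comes first in memory.
So at ascending addresses the bytes are 02 63 65 48 42 93 BC E8.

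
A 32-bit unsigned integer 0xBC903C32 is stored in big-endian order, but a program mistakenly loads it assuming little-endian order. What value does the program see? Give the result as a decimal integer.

Stored big-endian, the bytes at ascending addresses are BC 90 3C 32.
Read back as little-endian, the first byte is least significant, giving 0x323C90BC.
0x323C90BC = 842830012.

842830012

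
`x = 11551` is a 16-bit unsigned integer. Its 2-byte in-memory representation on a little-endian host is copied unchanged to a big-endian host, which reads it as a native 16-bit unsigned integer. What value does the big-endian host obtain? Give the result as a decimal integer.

7981

11551 in 16-bit hexadecimal is 0x2D1F.
Stored little-endian, the bytes at ascending addresses are 1F 2D.
Read back as big-endian, the last byte is least significant, giving 0x1F2D.
0x1F2D = 7981.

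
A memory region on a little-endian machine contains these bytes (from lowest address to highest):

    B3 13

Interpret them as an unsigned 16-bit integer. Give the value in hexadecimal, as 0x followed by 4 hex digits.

0x13B3

Little-endian: lowest address holds the least-significant byte.
Reassemble most-significant byte first: 13 B3 → 0x13B3.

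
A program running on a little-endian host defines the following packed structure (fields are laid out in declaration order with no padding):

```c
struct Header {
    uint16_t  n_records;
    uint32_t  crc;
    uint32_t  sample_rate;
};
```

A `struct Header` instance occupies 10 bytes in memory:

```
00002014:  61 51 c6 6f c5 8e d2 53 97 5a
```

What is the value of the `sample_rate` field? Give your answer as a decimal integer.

1519866834

`sample_rate` follows `n_records` (2 B), `crc` (4 B), so it starts at offset 2 + 4 = 6 and occupies 4 bytes.
Bytes at offsets 6..9: D2 53 97 5A.
In little-endian order the low byte comes first in memory.
Reassemble most-significant byte first: 5A 97 53 D2 → 0x5A9753D2.
0x5A9753D2 = 1519866834.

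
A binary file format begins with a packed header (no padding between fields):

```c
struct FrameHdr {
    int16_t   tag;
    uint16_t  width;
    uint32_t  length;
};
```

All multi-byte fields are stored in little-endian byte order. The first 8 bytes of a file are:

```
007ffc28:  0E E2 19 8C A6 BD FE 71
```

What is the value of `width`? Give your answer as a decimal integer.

`width` follows `tag` (2 bytes), so it starts at byte offset 2 and occupies 2 bytes.
Bytes at offsets 2..3: 19 8C.
In little-endian order the low byte comes first in memory.
Reassemble most-significant byte first: 8C 19 → 0x8C19.
0x8C19 = 35865.

35865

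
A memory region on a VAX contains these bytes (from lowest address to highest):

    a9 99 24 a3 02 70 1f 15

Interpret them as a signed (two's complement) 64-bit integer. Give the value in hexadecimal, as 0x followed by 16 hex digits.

0x151F7002A32499A9

Little-endian stores the least-significant byte at the lowest address.
Reassemble most-significant byte first: 15 1F 70 02 A3 24 99 A9 → 0x151F7002A32499A9.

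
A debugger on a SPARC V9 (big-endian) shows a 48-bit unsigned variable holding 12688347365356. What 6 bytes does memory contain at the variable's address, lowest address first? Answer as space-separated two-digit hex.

12688347365356 in hexadecimal, padded to 48 bits, is 0x0B8A3C6FFFEC.
Split into bytes (most-significant first): 0B 8A 3C 6F FF EC.
In big-endian order the high byte comes first in memory.
So the memory order matches the most-significant-first order: 0B 8A 3C 6F FF EC.

0B 8A 3C 6F FF EC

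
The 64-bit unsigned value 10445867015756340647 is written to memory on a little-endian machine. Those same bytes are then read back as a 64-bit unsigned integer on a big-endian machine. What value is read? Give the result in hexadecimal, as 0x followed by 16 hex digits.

10445867015756340647 in 64-bit hexadecimal is 0x90F72CB4CD205DA7.
Stored little-endian, the bytes at ascending addresses are A7 5D 20 CD B4 2C F7 90.
Read back as big-endian, the last byte is least significant, giving 0xA75D20CDB42CF790.

0xA75D20CDB42CF790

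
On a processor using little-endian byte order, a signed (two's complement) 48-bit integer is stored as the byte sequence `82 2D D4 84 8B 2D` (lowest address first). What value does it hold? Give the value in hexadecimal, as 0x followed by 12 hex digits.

0x2D8B84D42D82

Little-endian: lowest address holds the least-significant byte.
Reassemble most-significant byte first: 2D 8B 84 D4 2D 82 → 0x2D8B84D42D82.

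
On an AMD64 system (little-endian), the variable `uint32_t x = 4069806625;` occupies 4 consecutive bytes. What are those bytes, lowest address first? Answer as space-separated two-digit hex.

21 52 94 F2

4069806625 in hexadecimal, padded to 32 bits, is 0xF2945221.
Split into bytes (most-significant first): F2 94 52 21.
In little-endian order the low byte comes first in memory.
So at ascending addresses the bytes are 21 52 94 F2.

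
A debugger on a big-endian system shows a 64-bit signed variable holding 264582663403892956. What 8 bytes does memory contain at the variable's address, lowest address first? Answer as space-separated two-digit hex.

03 AB FC 87 D1 EA 70 DC

264582663403892956 in hexadecimal, padded to 64 bits, is 0x03ABFC87D1EA70DC.
Split into bytes (most-significant first): 03 AB FC 87 D1 EA 70 DC.
Big-endian stores the most-significant byte at the lowest address.
So the memory order matches the most-significant-first order: 03 AB FC 87 D1 EA 70 DC.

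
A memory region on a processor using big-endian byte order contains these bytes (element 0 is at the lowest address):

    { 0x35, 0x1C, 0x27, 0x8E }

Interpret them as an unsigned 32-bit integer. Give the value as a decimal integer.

In big-endian order the high byte comes first in memory.
The bytes are already most-significant first: 0x351C278E.
0x351C278E = 891037582.

891037582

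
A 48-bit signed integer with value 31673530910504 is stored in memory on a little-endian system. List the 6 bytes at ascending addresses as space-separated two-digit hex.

28 07 8F 91 CE 1C

31673530910504 in hexadecimal, padded to 48 bits, is 0x1CCE918F0728.
Split into bytes (most-significant first): 1C CE 91 8F 07 28.
In little-endian order the low byte comes first in memory.
So at ascending addresses the bytes are 28 07 8F 91 CE 1C.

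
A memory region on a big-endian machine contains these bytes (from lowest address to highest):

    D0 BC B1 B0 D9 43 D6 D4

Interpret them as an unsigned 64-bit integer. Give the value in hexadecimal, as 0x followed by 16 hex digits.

0xD0BCB1B0D943D6D4

Big-endian: lowest address holds the most-significant byte.
The bytes are already most-significant first: 0xD0BCB1B0D943D6D4.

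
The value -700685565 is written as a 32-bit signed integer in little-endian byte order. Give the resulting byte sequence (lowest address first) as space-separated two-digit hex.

03 63 3C D6

Two's complement of -700685565 in 32 bits: 700685565 = 0x29C39CFD; invert → 0xD63C6302; add 1 → 0xD63C6303.
Split into bytes (most-significant first): D6 3C 63 03.
Little-endian: lowest address holds the least-significant byte.
So at ascending addresses the bytes are 03 63 3C D6.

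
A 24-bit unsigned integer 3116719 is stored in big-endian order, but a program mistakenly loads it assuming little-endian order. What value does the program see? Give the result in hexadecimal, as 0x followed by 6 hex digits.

3116719 in 24-bit hexadecimal is 0x2F8EAF.
Stored big-endian, the bytes at ascending addresses are 2F 8E AF.
Read back as little-endian, the first byte is least significant, giving 0xAF8E2F.

0xAF8E2F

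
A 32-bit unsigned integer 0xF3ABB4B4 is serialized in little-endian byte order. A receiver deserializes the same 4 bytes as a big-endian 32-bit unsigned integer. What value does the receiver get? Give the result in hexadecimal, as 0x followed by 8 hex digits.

0xB4B4ABF3

Stored little-endian, the bytes at ascending addresses are B4 B4 AB F3.
Read back as big-endian, the last byte is least significant, giving 0xB4B4ABF3.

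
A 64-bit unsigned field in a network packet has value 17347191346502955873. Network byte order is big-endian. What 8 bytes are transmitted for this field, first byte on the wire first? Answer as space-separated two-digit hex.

17347191346502955873 in hexadecimal, padded to 64 bits, is 0xF0BD9A9ECB09F361.
Split into bytes (most-significant first): F0 BD 9A 9E CB 09 F3 61.
Big-endian stores the most-significant byte at the lowest address.
So the memory order matches the most-significant-first order: F0 BD 9A 9E CB 09 F3 61.

F0 BD 9A 9E CB 09 F3 61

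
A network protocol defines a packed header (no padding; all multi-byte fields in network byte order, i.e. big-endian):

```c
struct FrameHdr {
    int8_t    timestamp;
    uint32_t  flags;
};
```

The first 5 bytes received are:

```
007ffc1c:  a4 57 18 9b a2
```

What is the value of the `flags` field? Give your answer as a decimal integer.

1461230498

`flags` follows `timestamp` (1 byte), so it starts at byte offset 1 and occupies 4 bytes.
Bytes at offsets 1..4: 57 18 9B A2.
In big-endian order the high byte comes first in memory.
The bytes are already most-significant first: 0x57189BA2.
0x57189BA2 = 1461230498.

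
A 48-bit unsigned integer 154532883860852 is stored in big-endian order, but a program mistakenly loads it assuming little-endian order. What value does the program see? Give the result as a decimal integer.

154532883860852 in 48-bit hexadecimal is 0x8C8BFDA60D74.
Stored big-endian, the bytes at ascending addresses are 8C 8B FD A6 0D 74.
Read back as little-endian, the first byte is least significant, giving 0x740DA6FD8B8C.
0x740DA6FD8B8C = 127601985031052.

127601985031052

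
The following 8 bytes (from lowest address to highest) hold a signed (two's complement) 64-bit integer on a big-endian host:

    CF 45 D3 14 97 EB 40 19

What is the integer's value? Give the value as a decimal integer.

-3511168249063849959

In big-endian order the high byte comes first in memory.
The bytes are already most-significant first: 0xCF45D31497EB4019.
Top bit is set, so as a signed 64-bit value this is 0xCF45D31497EB4019 − 2^64 = -3511168249063849959.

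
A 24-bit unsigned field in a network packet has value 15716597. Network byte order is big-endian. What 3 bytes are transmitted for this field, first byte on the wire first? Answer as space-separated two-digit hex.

15716597 in hexadecimal, padded to 24 bits, is 0xEFD0F5.
Split into bytes (most-significant first): EF D0 F5.
Big-endian: lowest address holds the most-significant byte.
So the memory order matches the most-significant-first order: EF D0 F5.

EF D0 F5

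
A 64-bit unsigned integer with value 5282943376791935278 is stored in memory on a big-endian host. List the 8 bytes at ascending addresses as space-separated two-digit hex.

5282943376791935278 in hexadecimal, padded to 64 bits, is 0x4950C902CE2F992E.
Split into bytes (most-significant first): 49 50 C9 02 CE 2F 99 2E.
Big-endian: lowest address holds the most-significant byte.
So the memory order matches the most-significant-first order: 49 50 C9 02 CE 2F 99 2E.

49 50 C9 02 CE 2F 99 2E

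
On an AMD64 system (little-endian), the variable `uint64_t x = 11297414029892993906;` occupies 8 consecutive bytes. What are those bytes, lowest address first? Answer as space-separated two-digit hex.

11297414029892993906 in hexadecimal, padded to 64 bits, is 0x9CC87A3434494372.
Split into bytes (most-significant first): 9C C8 7A 34 34 49 43 72.
Little-endian: lowest address holds the least-significant byte.
So at ascending addresses the bytes are 72 43 49 34 34 7A C8 9C.

72 43 49 34 34 7A C8 9C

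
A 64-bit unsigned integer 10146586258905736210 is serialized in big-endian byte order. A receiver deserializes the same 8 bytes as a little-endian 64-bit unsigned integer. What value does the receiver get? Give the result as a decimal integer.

1343461975348924300

10146586258905736210 in 64-bit hexadecimal is 0x8CCFEA718CEFA412.
Stored big-endian, the bytes at ascending addresses are 8C CF EA 71 8C EF A4 12.
Read back as little-endian, the first byte is least significant, giving 0x12A4EF8C71EACF8C.
0x12A4EF8C71EACF8C = 1343461975348924300.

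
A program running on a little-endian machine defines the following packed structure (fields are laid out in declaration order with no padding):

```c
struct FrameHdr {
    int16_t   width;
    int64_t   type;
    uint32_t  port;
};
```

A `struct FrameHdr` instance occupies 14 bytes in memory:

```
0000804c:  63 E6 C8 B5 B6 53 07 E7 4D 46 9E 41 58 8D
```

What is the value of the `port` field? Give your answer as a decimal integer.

2371371422

`port` follows `width` (2 B), `type` (8 B), so it starts at offset 2 + 8 = 10 and occupies 4 bytes.
Bytes at offsets 10..13: 9E 41 58 8D.
In little-endian order the low byte comes first in memory.
Reassemble most-significant byte first: 8D 58 41 9E → 0x8D58419E.
0x8D58419E = 2371371422.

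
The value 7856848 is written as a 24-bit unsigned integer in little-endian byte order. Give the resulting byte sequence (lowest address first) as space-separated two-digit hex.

7856848 in hexadecimal, padded to 24 bits, is 0x77E2D0.
Split into bytes (most-significant first): 77 E2 D0.
In little-endian order the low byte comes first in memory.
So at ascending addresses the bytes are D0 E2 77.

D0 E2 77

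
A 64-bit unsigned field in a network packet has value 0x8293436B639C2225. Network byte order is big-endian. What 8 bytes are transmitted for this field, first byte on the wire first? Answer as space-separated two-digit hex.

Split into bytes (most-significant first): 82 93 43 6B 63 9C 22 25.
Big-endian stores the most-significant byte at the lowest address.
So the memory order matches the most-significant-first order: 82 93 43 6B 63 9C 22 25.

82 93 43 6B 63 9C 22 25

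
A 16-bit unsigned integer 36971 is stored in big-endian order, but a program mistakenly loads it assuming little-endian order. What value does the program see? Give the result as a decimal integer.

27536

36971 in 16-bit hexadecimal is 0x906B.
Stored big-endian, the bytes at ascending addresses are 90 6B.
Read back as little-endian, the first byte is least significant, giving 0x6B90.
0x6B90 = 27536.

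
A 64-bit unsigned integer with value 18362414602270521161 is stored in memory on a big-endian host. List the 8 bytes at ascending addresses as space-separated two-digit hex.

18362414602270521161 in hexadecimal, padded to 64 bits, is 0xFED466CAE2C7B749.
Split into bytes (most-significant first): FE D4 66 CA E2 C7 B7 49.
Big-endian stores the most-significant byte at the lowest address.
So the memory order matches the most-significant-first order: FE D4 66 CA E2 C7 B7 49.

FE D4 66 CA E2 C7 B7 49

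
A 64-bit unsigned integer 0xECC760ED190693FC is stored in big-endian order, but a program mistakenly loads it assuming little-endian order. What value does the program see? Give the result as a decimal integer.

Stored big-endian, the bytes at ascending addresses are EC C7 60 ED 19 06 93 FC.
Read back as little-endian, the first byte is least significant, giving 0xFC930619ED60C7EC.
0xFC930619ED60C7EC = 18199897227560798188.

18199897227560798188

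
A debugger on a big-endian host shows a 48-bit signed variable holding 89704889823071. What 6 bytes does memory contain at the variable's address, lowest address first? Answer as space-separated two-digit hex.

89704889823071 in hexadecimal, padded to 48 bits, is 0x51960C17AF5F.
Split into bytes (most-significant first): 51 96 0C 17 AF 5F.
In big-endian order the high byte comes first in memory.
So the memory order matches the most-significant-first order: 51 96 0C 17 AF 5F.

51 96 0C 17 AF 5F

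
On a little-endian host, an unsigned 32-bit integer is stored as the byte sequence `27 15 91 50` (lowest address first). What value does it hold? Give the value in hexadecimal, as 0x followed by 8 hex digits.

In little-endian order the low byte comes first in memory.
Reassemble most-significant byte first: 50 91 15 27 → 0x50911527.

0x50911527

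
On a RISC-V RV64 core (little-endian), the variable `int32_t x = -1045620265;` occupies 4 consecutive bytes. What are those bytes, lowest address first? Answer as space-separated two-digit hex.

Two's complement of -1045620265 in 32 bits: 1045620265 = 0x3E52E629; invert → 0xC1AD19D6; add 1 → 0xC1AD19D7.
Split into bytes (most-significant first): C1 AD 19 D7.
Little-endian stores the least-significant byte at the lowest address.
So at ascending addresses the bytes are D7 19 AD C1.

D7 19 AD C1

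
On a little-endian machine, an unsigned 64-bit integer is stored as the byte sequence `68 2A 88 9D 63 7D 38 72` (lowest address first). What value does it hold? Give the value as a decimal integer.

8230466185817762408

Little-endian stores the least-significant byte at the lowest address.
Reassemble most-significant byte first: 72 38 7D 63 9D 88 2A 68 → 0x72387D639D882A68.
0x72387D639D882A68 = 8230466185817762408.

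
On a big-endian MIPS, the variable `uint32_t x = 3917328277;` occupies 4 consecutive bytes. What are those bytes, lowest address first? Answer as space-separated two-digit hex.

3917328277 in hexadecimal, padded to 32 bits, is 0xE97DAF95.
Split into bytes (most-significant first): E9 7D AF 95.
Big-endian: lowest address holds the most-significant byte.
So the memory order matches the most-significant-first order: E9 7D AF 95.

E9 7D AF 95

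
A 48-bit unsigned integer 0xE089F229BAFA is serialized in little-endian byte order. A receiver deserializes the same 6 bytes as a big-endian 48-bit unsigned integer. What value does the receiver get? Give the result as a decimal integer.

Stored little-endian, the bytes at ascending addresses are FA BA 29 F2 89 E0.
Read back as big-endian, the last byte is least significant, giving 0xFABA29F289E0.
0xFABA29F289E0 = 275677474621920.

275677474621920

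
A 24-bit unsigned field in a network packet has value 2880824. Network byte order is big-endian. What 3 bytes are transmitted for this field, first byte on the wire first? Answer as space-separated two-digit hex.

2880824 in hexadecimal, padded to 24 bits, is 0x2BF538.
Split into bytes (most-significant first): 2B F5 38.
Big-endian stores the most-significant byte at the lowest address.
So the memory order matches the most-significant-first order: 2B F5 38.

2B F5 38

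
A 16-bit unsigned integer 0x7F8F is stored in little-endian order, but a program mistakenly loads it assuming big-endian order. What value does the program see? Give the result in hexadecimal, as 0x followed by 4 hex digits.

Stored little-endian, the bytes at ascending addresses are 8F 7F.
Read back as big-endian, the last byte is least significant, giving 0x8F7F.

0x8F7F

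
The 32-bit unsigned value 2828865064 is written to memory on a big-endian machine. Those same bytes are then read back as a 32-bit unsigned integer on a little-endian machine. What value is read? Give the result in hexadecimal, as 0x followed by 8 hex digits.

0x280E9DA8

2828865064 in 32-bit hexadecimal is 0xA89D0E28.
Stored big-endian, the bytes at ascending addresses are A8 9D 0E 28.
Read back as little-endian, the first byte is least significant, giving 0x280E9DA8.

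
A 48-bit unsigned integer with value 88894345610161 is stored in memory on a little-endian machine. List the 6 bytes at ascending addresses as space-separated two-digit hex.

B1 83 E4 53 D9 50

88894345610161 in hexadecimal, padded to 48 bits, is 0x50D953E483B1.
Split into bytes (most-significant first): 50 D9 53 E4 83 B1.
Little-endian stores the least-significant byte at the lowest address.
So at ascending addresses the bytes are B1 83 E4 53 D9 50.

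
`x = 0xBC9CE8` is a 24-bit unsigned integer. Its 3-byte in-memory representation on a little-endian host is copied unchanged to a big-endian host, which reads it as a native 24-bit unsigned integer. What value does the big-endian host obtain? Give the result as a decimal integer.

15244476

Stored little-endian, the bytes at ascending addresses are E8 9C BC.
Read back as big-endian, the last byte is least significant, giving 0xE89CBC.
0xE89CBC = 15244476.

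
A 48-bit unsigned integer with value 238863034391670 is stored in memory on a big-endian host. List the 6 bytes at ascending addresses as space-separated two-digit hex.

D9 3E A2 50 9C 76

238863034391670 in hexadecimal, padded to 48 bits, is 0xD93EA2509C76.
Split into bytes (most-significant first): D9 3E A2 50 9C 76.
Big-endian stores the most-significant byte at the lowest address.
So the memory order matches the most-significant-first order: D9 3E A2 50 9C 76.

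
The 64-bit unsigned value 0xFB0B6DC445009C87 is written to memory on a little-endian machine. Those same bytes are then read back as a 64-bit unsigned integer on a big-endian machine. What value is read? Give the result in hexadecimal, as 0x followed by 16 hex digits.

Stored little-endian, the bytes at ascending addresses are 87 9C 00 45 C4 6D 0B FB.
Read back as big-endian, the last byte is least significant, giving 0x879C0045C46D0BFB.

0x879C0045C46D0BFB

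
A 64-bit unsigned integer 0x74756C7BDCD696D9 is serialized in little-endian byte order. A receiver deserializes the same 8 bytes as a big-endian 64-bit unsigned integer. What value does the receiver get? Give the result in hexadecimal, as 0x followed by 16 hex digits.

0xD996D6DC7B6C7574

Stored little-endian, the bytes at ascending addresses are D9 96 D6 DC 7B 6C 75 74.
Read back as big-endian, the last byte is least significant, giving 0xD996D6DC7B6C7574.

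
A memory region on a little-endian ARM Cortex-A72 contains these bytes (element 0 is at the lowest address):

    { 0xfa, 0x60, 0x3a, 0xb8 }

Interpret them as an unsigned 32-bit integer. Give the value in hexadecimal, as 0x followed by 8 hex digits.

0xB83A60FA

Little-endian stores the least-significant byte at the lowest address.
Reassemble most-significant byte first: B8 3A 60 FA → 0xB83A60FA.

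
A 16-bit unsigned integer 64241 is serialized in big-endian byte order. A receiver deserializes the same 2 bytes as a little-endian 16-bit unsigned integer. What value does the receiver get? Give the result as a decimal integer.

64241 in 16-bit hexadecimal is 0xFAF1.
Stored big-endian, the bytes at ascending addresses are FA F1.
Read back as little-endian, the first byte is least significant, giving 0xF1FA.
0xF1FA = 61946.

61946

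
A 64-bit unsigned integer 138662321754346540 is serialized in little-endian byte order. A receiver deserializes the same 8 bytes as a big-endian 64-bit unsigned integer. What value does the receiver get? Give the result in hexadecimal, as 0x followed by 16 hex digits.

0x2C14E69FA5A0EC01

138662321754346540 in 64-bit hexadecimal is 0x01ECA0A59FE6142C.
Stored little-endian, the bytes at ascending addresses are 2C 14 E6 9F A5 A0 EC 01.
Read back as big-endian, the last byte is least significant, giving 0x2C14E69FA5A0EC01.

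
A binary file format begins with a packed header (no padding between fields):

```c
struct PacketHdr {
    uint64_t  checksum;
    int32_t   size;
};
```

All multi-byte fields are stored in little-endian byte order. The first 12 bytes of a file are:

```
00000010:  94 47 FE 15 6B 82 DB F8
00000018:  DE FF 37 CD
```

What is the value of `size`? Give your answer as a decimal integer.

-851968034

`size` follows `checksum` (8 bytes), so it starts at byte offset 8 and occupies 4 bytes.
Bytes at offsets 8..11: DE FF 37 CD.
In little-endian order the low byte comes first in memory.
Reassemble most-significant byte first: CD 37 FF DE → 0xCD37FFDE.
Top bit is set, so as a signed 32-bit value this is 0xCD37FFDE − 2^32 = -851968034.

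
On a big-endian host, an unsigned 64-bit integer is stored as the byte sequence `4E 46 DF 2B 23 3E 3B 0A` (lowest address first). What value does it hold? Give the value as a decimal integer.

Big-endian stores the most-significant byte at the lowest address.
The bytes are already most-significant first: 0x4E46DF2B233E3B0A.
0x4E46DF2B233E3B0A = 5640440959695993610.

5640440959695993610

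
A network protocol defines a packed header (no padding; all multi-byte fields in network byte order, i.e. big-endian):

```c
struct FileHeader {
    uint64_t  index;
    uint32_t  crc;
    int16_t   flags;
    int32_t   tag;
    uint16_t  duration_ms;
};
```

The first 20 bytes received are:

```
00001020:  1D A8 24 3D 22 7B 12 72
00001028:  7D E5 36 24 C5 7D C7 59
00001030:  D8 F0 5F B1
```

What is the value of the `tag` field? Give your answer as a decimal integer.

-950413072

`tag` follows `index` (8 B), `crc` (4 B), `flags` (2 B), so it starts at offset 8 + 4 + 2 = 14 and occupies 4 bytes.
Bytes at offsets 14..17: C7 59 D8 F0.
Big-endian stores the most-significant byte at the lowest address.
The bytes are already most-significant first: 0xC759D8F0.
Top bit is set, so as a signed 32-bit value this is 0xC759D8F0 − 2^32 = -950413072.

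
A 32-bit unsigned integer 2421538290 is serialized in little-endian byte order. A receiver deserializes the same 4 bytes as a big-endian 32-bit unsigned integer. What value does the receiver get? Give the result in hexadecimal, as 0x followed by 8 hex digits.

0xF2BD5590

2421538290 in 32-bit hexadecimal is 0x9055BDF2.
Stored little-endian, the bytes at ascending addresses are F2 BD 55 90.
Read back as big-endian, the last byte is least significant, giving 0xF2BD5590.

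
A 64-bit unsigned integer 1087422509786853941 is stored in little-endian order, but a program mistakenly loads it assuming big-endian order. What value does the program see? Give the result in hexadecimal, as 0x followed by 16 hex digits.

1087422509786853941 in 64-bit hexadecimal is 0x0F174D02E09BF235.
Stored little-endian, the bytes at ascending addresses are 35 F2 9B E0 02 4D 17 0F.
Read back as big-endian, the last byte is least significant, giving 0x35F29BE0024D170F.

0x35F29BE0024D170F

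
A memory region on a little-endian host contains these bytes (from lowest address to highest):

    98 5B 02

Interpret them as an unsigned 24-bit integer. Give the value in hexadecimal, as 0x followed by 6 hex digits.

0x025B98

Little-endian: lowest address holds the least-significant byte.
Reassemble most-significant byte first: 02 5B 98 → 0x025B98.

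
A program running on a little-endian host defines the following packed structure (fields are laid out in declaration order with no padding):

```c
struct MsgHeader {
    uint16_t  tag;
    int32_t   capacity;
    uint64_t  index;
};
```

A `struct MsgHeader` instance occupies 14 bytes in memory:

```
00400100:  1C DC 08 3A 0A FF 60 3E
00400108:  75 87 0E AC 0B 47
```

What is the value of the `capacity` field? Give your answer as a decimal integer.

`capacity` follows `tag` (2 bytes), so it starts at byte offset 2 and occupies 4 bytes.
Bytes at offsets 2..5: 08 3A 0A FF.
Little-endian: lowest address holds the least-significant byte.
Reassemble most-significant byte first: FF 0A 3A 08 → 0xFF0A3A08.
Top bit is set, so as a signed 32-bit value this is 0xFF0A3A08 − 2^32 = -16107000.

-16107000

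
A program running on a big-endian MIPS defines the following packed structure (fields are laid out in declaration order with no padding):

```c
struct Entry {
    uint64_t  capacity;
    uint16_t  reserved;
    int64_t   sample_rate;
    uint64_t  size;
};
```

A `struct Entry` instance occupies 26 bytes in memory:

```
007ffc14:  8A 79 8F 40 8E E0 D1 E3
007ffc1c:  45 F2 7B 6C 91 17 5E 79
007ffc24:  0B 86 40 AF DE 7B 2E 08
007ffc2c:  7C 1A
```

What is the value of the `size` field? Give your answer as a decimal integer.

4661188759986404378

`size` follows `capacity` (8 B), `reserved` (2 B), `sample_rate` (8 B), so it starts at offset 8 + 2 + 8 = 18 and occupies 8 bytes.
Bytes at offsets 18..25: 40 AF DE 7B 2E 08 7C 1A.
Big-endian: lowest address holds the most-significant byte.
The bytes are already most-significant first: 0x40AFDE7B2E087C1A.
0x40AFDE7B2E087C1A = 4661188759986404378.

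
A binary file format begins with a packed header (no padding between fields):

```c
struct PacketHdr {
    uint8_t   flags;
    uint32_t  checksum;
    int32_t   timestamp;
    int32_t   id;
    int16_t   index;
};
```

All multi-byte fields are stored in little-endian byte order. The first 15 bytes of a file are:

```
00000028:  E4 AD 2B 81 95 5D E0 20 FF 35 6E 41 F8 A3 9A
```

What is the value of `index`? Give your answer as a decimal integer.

`index` follows `flags` (1 B), `checksum` (4 B), `timestamp` (4 B), `id` (4 B), so it starts at offset 1 + 4 + 4 + 4 = 13 and occupies 2 bytes.
Bytes at offsets 13..14: A3 9A.
In little-endian order the low byte comes first in memory.
Reassemble most-significant byte first: 9A A3 → 0x9AA3.
Top bit is set, so as a signed 16-bit value this is 0x9AA3 − 2^16 = -25949.

-25949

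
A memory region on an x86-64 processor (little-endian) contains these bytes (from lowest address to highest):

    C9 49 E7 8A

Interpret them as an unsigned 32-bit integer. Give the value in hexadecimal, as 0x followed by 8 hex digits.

In little-endian order the low byte comes first in memory.
Reassemble most-significant byte first: 8A E7 49 C9 → 0x8AE749C9.

0x8AE749C9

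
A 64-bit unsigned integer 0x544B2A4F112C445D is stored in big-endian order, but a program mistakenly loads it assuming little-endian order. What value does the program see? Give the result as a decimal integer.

Stored big-endian, the bytes at ascending addresses are 54 4B 2A 4F 11 2C 44 5D.
Read back as little-endian, the first byte is least significant, giving 0x5D442C114F2A4B54.
0x5D442C114F2A4B54 = 6720544996797860692.

6720544996797860692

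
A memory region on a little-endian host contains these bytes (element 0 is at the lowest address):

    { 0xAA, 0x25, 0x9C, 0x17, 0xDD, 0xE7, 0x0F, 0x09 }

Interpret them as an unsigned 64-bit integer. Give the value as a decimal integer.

In little-endian order the low byte comes first in memory.
Reassemble most-significant byte first: 09 0F E7 DD 17 9C 25 AA → 0x090FE7DD179C25AA.
0x090FE7DD179C25AA = 652995407761909162.

652995407761909162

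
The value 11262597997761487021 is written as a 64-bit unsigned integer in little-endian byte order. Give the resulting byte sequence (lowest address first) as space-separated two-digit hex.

AD 60 99 08 35 C9 4C 9C

11262597997761487021 in hexadecimal, padded to 64 bits, is 0x9C4CC935089960AD.
Split into bytes (most-significant first): 9C 4C C9 35 08 99 60 AD.
Little-endian stores the least-significant byte at the lowest address.
So at ascending addresses the bytes are AD 60 99 08 35 C9 4C 9C.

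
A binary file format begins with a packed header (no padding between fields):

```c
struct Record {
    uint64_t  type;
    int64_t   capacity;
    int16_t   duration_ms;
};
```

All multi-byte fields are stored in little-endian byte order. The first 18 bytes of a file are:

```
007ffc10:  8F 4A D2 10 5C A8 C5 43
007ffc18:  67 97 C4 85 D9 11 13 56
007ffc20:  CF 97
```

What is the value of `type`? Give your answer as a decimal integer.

`type` is the first field, at byte offset 0, occupying 8 bytes.
Bytes at offsets 0..7: 8F 4A D2 10 5C A8 C5 43.
In little-endian order the low byte comes first in memory.
Reassemble most-significant byte first: 43 C5 A8 5C 10 D2 4A 8F → 0x43C5A85C10D24A8F.
0x43C5A85C10D24A8F = 4883494484325845647.

4883494484325845647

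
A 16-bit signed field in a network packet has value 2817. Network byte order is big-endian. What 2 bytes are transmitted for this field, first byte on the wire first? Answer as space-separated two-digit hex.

0B 01

2817 in hexadecimal, padded to 16 bits, is 0x0B01.
Split into bytes (most-significant first): 0B 01.
Big-endian: lowest address holds the most-significant byte.
So the memory order matches the most-significant-first order: 0B 01.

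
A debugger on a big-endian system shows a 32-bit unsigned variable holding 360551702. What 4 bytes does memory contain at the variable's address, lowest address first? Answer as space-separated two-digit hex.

360551702 in hexadecimal, padded to 32 bits, is 0x157D9516.
Split into bytes (most-significant first): 15 7D 95 16.
Big-endian: lowest address holds the most-significant byte.
So the memory order matches the most-significant-first order: 15 7D 95 16.

15 7D 95 16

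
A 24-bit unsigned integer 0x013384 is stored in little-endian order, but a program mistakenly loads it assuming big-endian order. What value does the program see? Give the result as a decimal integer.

Stored little-endian, the bytes at ascending addresses are 84 33 01.
Read back as big-endian, the last byte is least significant, giving 0x843301.
0x843301 = 8663809.

8663809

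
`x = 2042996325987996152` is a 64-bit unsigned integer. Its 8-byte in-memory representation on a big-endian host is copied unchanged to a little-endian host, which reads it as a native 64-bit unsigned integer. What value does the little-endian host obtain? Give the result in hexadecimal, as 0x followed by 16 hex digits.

2042996325987996152 in 64-bit hexadecimal is 0x1C5A2E558FF151F8.
Stored big-endian, the bytes at ascending addresses are 1C 5A 2E 55 8F F1 51 F8.
Read back as little-endian, the first byte is least significant, giving 0xF851F18F552E5A1C.

0xF851F18F552E5A1C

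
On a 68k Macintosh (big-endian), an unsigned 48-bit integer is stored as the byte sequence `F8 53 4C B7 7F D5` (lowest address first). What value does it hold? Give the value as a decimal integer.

Big-endian stores the most-significant byte at the lowest address.
The bytes are already most-significant first: 0xF8534CB77FD5.
0xF8534CB77FD5 = 273036653068245.

273036653068245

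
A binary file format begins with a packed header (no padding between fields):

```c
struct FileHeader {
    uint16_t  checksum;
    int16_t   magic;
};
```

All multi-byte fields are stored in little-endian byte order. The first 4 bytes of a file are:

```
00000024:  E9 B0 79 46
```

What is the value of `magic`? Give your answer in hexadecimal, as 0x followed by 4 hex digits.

0x4679

`magic` follows `checksum` (2 bytes), so it starts at byte offset 2 and occupies 2 bytes.
Bytes at offsets 2..3: 79 46.
Little-endian: lowest address holds the least-significant byte.
Reassemble most-significant byte first: 46 79 → 0x4679.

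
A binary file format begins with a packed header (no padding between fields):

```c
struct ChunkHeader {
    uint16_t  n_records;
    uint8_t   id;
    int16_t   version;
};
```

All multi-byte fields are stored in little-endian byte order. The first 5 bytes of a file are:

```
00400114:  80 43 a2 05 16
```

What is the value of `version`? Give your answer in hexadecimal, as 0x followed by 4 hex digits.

`version` follows `n_records` (2 B), `id` (1 B), so it starts at offset 2 + 1 = 3 and occupies 2 bytes.
Bytes at offsets 3..4: 05 16.
Little-endian: lowest address holds the least-significant byte.
Reassemble most-significant byte first: 16 05 → 0x1605.

0x1605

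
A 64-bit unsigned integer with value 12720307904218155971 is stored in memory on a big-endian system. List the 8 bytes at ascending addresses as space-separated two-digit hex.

B0 87 9C A4 D0 84 4B C3

12720307904218155971 in hexadecimal, padded to 64 bits, is 0xB0879CA4D0844BC3.
Split into bytes (most-significant first): B0 87 9C A4 D0 84 4B C3.
Big-endian stores the most-significant byte at the lowest address.
So the memory order matches the most-significant-first order: B0 87 9C A4 D0 84 4B C3.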